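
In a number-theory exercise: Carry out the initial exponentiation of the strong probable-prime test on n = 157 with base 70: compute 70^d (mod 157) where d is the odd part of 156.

n − 1 = 156 = 2^2 · 39, so s = 2 and d = 39.
70^39 mod 157 = 129.

129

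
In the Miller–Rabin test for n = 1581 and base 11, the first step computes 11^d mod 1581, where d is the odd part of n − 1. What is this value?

998

n − 1 = 1580 = 2^2 · 395, so s = 2 and d = 395.
By repeated squaring, 11^395 ≡ 998 (mod 1581).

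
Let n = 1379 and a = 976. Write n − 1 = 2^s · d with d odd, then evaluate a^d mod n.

453

n − 1 = 1378 = 2^1 · 689, so s = 1 and d = 689.
976^689 mod 1379 = 453.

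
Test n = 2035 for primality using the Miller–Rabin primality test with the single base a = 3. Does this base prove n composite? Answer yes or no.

n − 1 = 2034 = 2^1 · 1017, so s = 1 and d = 1017.
x_0 = 3^1017 mod 2035 = 1923.
x_0 ∉ {1, 2034} and s = 1, so 3 is a Miller–Rabin witness and 2035 is composite.

yes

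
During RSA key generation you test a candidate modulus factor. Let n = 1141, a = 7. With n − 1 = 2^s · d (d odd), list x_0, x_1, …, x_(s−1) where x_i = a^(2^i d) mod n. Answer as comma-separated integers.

n − 1 = 1140 = 2^2 · 285, so s = 2 and d = 285.
x_0 = 7^285 mod 1141 = 357.
x_1 = 357^2 mod 1141 = 798.

357, 798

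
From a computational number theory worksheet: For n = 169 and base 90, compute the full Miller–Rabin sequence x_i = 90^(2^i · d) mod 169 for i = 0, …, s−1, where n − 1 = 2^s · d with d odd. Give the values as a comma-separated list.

n − 1 = 168 = 2^3 · 21, so s = 3 and d = 21.
x_0 = 90^21 mod 169 = 51.
x_1 = 51^2 mod 169 = 66.
x_2 = 66^2 mod 169 = 131.

51, 66, 131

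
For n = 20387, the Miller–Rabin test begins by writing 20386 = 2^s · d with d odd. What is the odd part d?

Halving: 20386 → 10193; 10193 is odd.
So 20386 = 2^1 · 10193.

10193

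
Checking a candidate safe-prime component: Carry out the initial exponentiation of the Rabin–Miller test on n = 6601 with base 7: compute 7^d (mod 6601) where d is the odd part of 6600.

n − 1 = 6600 = 2^3 · 825, so s = 3 and d = 825.
By repeated squaring, 7^825 ≡ 413 (mod 6601).

413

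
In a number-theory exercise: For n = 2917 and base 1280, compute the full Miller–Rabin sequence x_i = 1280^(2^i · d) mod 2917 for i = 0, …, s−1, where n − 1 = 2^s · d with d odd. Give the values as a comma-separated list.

2863, 2916

n − 1 = 2916 = 2^2 · 729, so s = 2 and d = 729.
x_0 = 1280^729 mod 2917 = 2863.
x_1 = 2863^2 mod 2917 = 2916.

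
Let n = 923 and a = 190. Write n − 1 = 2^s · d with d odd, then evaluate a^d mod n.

n − 1 = 922 = 2^1 · 461, so s = 1 and d = 461.
Repeated squaring mod 923: 190^1 ≡ 190, 190^2 ≡ 103, 190^4 ≡ 456, 190^8 ≡ 261, 190^16 ≡ 742, 190^32 ≡ 456, 190^64 ≡ 261, 190^128 ≡ 742, 190^256 ≡ 456.
461 = 256 + 128 + 64 + 8 + 4 + 1, so 190^461 ≡ 456·742·261·261·456·190 ≡ 463 (mod 923).

463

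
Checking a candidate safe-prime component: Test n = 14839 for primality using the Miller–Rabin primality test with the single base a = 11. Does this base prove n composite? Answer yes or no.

n − 1 = 14838 = 2^1 · 7419, so s = 1 and d = 7419.
x_0 = 11^7419 mod 14839 = 3421.
x_0 ∉ {1, 14838} and s = 1, so 11 is a Miller–Rabin witness and 14839 is composite.

yes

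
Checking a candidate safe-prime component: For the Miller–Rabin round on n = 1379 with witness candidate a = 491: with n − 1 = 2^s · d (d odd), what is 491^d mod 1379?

n − 1 = 1378 = 2^1 · 689, so s = 1 and d = 689.
491^689 mod 1379 = 169.

169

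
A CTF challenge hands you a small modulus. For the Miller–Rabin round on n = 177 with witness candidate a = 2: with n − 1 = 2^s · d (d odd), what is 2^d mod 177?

101

n − 1 = 176 = 2^4 · 11, so s = 4 and d = 11.
2^11 mod 177 = 101.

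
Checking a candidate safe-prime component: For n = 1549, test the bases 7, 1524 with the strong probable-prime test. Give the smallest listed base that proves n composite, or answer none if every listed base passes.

none

n − 1 = 1548 = 2^2 · 387, so s = 2 and d = 387.
Base 7: x_0 = 7^387 mod 1549 = 1548. x_0 = 1548 ≡ −1, so 7 is not a witness.
Base 1524: x_0 = 1524^387 mod 1549 = 1548. x_0 = 1548 ≡ −1, so 1524 is not a witness.
No listed base is a witness for 1549.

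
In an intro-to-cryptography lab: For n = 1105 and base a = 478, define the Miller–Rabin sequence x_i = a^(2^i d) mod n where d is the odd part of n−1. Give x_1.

599

n − 1 = 1104 = 2^4 · 69, so s = 4 and d = 69.
x_0 = 478^69 mod 1105 = 168.
x_1 = 168^2 mod 1105 = 599.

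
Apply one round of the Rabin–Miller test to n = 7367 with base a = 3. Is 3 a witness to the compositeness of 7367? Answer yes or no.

yes

n − 1 = 7366 = 2^1 · 3683, so s = 1 and d = 3683.
x_0 = 3^3683 mod 7367 = 2870.
x_0 ∉ {1, 7366} and s = 1, so 3 is a Miller–Rabin witness and 7367 is composite.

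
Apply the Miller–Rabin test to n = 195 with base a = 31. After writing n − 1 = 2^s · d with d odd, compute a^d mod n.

n − 1 = 194 = 2^1 · 97, so s = 1 and d = 97.
31^97 mod 195 = 31.

31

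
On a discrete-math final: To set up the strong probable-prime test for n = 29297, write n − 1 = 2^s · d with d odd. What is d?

Halving: 29296 → 14648 → 7324 → 3662 → 1831; 1831 is odd.
So 29296 = 2^4 · 1831.

1831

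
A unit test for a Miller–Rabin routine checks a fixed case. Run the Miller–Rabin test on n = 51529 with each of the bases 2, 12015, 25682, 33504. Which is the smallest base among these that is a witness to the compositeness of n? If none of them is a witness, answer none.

2

n − 1 = 51528 = 2^3 · 6441, so s = 3 and d = 6441.
Base 2: x_0 = 2^6441 mod 51529 = 13619. x_0 is neither 1 nor 51528, so continue squaring. x_1 = 13619^2 mod 51529 = 24290. x_2 = 24290^2 mod 51529 = 48579. Reached i = s−1 = 2 without hitting −1: 2 is a Miller–Rabin witness and 51529 is composite.
Base 12015: x_0 = 12015^6441 mod 51529 = 5674. x_0 is neither 1 nor 51528, so continue squaring. x_1 = 5674^2 mod 51529 = 40180. x_2 = 40180^2 mod 51529 = 28830. Reached i = s−1 = 2 without hitting −1: 12015 is a Miller–Rabin witness and 51529 is composite.
Base 25682: x_0 = 25682^6441 mod 51529 = 24288. x_0 is neither 1 nor 51528, so continue squaring. x_1 = 24288^2 mod 51529 = 2952. x_2 = 2952^2 mod 51529 = 5903. Reached i = s−1 = 2 without hitting −1: 25682 is a Miller–Rabin witness and 51529 is composite.
Base 33504: x_0 = 33504^6441 mod 51529 = 32687. x_0 is neither 1 nor 51528, so continue squaring. x_1 = 32687^2 mod 51529 = 37683. x_2 = 37683^2 mod 51529 = 23836. Reached i = s−1 = 2 without hitting −1: 33504 is a Miller–Rabin witness and 51529 is composite.
The smallest witness among the given bases is 2.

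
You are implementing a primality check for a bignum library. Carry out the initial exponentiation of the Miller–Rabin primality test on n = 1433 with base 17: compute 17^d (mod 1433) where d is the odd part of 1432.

n − 1 = 1432 = 2^3 · 179, so s = 3 and d = 179.
17^179 mod 1433 = 1091.

1091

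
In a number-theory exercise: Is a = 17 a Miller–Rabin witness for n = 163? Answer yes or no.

n − 1 = 162 = 2^1 · 81, so s = 1 and d = 81.
Repeated squaring mod 163: 17^1 ≡ 17, 17^2 ≡ 126, 17^4 ≡ 65, 17^8 ≡ 150, 17^16 ≡ 6, 17^32 ≡ 36, 17^64 ≡ 155.
81 = 64 + 16 + 1, so 17^81 ≡ 155·6·17 ≡ 162 (mod 163).
x_0 = 17^81 mod 163 = 162.
x_0 = 162 ≡ −1, so 17 is not a witness.

no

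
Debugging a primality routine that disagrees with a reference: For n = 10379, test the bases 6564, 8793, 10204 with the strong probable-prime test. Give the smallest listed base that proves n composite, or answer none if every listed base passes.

n − 1 = 10378 = 2^1 · 5189, so s = 1 and d = 5189.
Base 6564: x_0 = 6564^5189 mod 10379 = 7180. x_0 ∉ {1, 10378} and s = 1, so 6564 is a Miller–Rabin witness and 10379 is composite.
Base 8793: x_0 = 8793^5189 mod 10379 = 2577. x_0 ∉ {1, 10378} and s = 1, so 8793 is a Miller–Rabin witness and 10379 is composite.
Base 10204: x_0 = 10204^5189 mod 10379 = 7934. x_0 ∉ {1, 10378} and s = 1, so 10204 is a Miller–Rabin witness and 10379 is composite.
The smallest witness among the given bases is 6564.

6564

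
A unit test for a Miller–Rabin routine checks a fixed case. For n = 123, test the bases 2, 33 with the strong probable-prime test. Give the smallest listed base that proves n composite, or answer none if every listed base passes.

2

n − 1 = 122 = 2^1 · 61, so s = 1 and d = 61.
Base 2: x_0 = 2^61 mod 123 = 2. x_0 ∉ {1, 122} and s = 1, so 2 is a Miller–Rabin witness and 123 is composite.
Base 33: x_0 = 33^61 mod 123 = 33. x_0 ∉ {1, 122} and s = 1, so 33 is a Miller–Rabin witness and 123 is composite.
The smallest witness among the given bases is 2.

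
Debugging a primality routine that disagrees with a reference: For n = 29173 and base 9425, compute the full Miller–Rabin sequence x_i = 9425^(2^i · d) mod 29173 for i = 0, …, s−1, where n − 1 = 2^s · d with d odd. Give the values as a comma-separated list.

n − 1 = 29172 = 2^2 · 7293, so s = 2 and d = 7293.
x_0 = 9425^7293 mod 29173 = 29172.
x_1 = 29172^2 mod 29173 = 1.

29172, 1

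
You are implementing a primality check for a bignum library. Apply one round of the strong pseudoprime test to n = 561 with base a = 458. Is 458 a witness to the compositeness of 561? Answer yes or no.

n − 1 = 560 = 2^4 · 35, so s = 4 and d = 35.
x_0 = 458^35 mod 561 = 560.
x_0 = 560 ≡ −1, so 458 is not a witness.

no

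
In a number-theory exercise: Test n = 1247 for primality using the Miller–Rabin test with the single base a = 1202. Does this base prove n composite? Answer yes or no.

n − 1 = 1246 = 2^1 · 623, so s = 1 and d = 623.
By repeated squaring, 1202^623 ≡ 173 (mod 1247).
x_0 = 1202^623 mod 1247 = 173.
x_0 ∉ {1, 1246} and s = 1, so 1202 is a Miller–Rabin witness and 1247 is composite.

yes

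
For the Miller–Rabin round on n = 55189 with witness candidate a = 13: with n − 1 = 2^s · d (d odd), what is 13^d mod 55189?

n − 1 = 55188 = 2^2 · 13797, so s = 2 and d = 13797.
Repeated squaring mod 55189: 13^1 ≡ 13, 13^2 ≡ 169, 13^4 ≡ 28561, 13^8 ≡ 37301, 13^16 ≡ 49911, 13^32 ≡ 42028, 13^64 ≡ 28839, 13^128 ≡ 44880, 13^256 ≡ 36656, 13^512 ≡ 30942, 13^1024 ≡ 43781, 13^2048 ≡ 6802, 13^4096 ≡ 18822, 13^8192 ≡ 9493.
13797 = 8192 + 4096 + 1024 + 256 + 128 + 64 + 32 + 4 + 1, so 13^13797 ≡ 9493·18822·43781·36656·44880·28839·42028·28561·13 ≡ 47038 (mod 55189).

47038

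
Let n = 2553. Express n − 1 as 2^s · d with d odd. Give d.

319

Halving: 2552 → 1276 → 638 → 319; 319 is odd.
So 2552 = 2^3 · 319.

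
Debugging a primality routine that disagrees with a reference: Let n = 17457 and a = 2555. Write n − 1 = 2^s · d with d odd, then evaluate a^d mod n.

n − 1 = 17456 = 2^4 · 1091, so s = 4 and d = 1091.
2555^1091 mod 17457 = 6812.

6812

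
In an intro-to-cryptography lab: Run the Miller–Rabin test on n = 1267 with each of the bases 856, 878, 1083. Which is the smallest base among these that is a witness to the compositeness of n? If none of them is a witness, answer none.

n − 1 = 1266 = 2^1 · 633, so s = 1 and d = 633.
Base 856: x_0 = 856^633 mod 1267 = 1. x_0 = 1, so 856 is not a witness.
Base 878: x_0 = 878^633 mod 1267 = 951. x_0 ∉ {1, 1266} and s = 1, so 878 is a Miller–Rabin witness and 1267 is composite.
Base 1083: x_0 = 1083^633 mod 1267 = 335. x_0 ∉ {1, 1266} and s = 1, so 1083 is a Miller–Rabin witness and 1267 is composite.
The smallest witness among the given bases is 878.

878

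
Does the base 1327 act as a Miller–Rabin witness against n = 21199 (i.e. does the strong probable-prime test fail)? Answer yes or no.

yes

n − 1 = 21198 = 2^1 · 10599, so s = 1 and d = 10599.
Repeated squaring mod 21199: 1327^1 ≡ 1327, 1327^2 ≡ 1412, 1327^4 ≡ 1038, 1327^8 ≡ 17494, 1327^16 ≡ 11272, 1327^32 ≡ 12377, 1327^64 ≡ 6155, 1327^128 ≡ 1412, 1327^256 ≡ 1038, 1327^512 ≡ 17494, 1327^1024 ≡ 11272, 1327^2048 ≡ 12377, 1327^4096 ≡ 6155, 1327^8192 ≡ 1412.
10599 = 8192 + 2048 + 256 + 64 + 32 + 4 + 2 + 1, so 1327^10599 ≡ 1412·12377·1038·6155·12377·1038·1412·1327 ≡ 6750 (mod 21199).
x_0 = 1327^10599 mod 21199 = 6750.
x_0 ∉ {1, 21198} and s = 1, so 1327 is a Miller–Rabin witness and 21199 is composite.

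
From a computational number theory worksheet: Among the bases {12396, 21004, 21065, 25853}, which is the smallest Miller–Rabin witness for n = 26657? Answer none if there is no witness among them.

n − 1 = 26656 = 2^5 · 833, so s = 5 and d = 833.
Base 12396: x_0 = 12396^833 mod 26657 = 10234. x_0 is neither 1 nor 26656, so continue squaring. x_1 = 10234^2 mod 26657 = 26060. x_2 = 26060^2 mod 26657 = 9868. x_3 = 9868^2 mod 26657 = 26060. x_4 = 26060^2 mod 26657 = 9868. Reached i = s−1 = 4 without hitting −1: 12396 is a Miller–Rabin witness and 26657 is composite.
Base 21004: x_0 = 21004^833 mod 26657 = 17211. x_0 is neither 1 nor 26656, so continue squaring. x_1 = 17211^2 mod 26657 = 5937. x_2 = 5937^2 mod 26657 = 7415. x_3 = 7415^2 mod 26657 = 15491. x_4 = 15491^2 mod 26657 = 4767. Reached i = s−1 = 4 without hitting −1: 21004 is a Miller–Rabin witness and 26657 is composite.
Base 21065: x_0 = 21065^833 mod 26657 = 22396. x_0 is neither 1 nor 26656, so continue squaring. x_1 = 22396^2 mod 26657 = 2704. x_2 = 2704^2 mod 26657 = 7598. x_3 = 7598^2 mod 26657 = 17199. x_4 = 17199^2 mod 26657 = 19529. Reached i = s−1 = 4 without hitting −1: 21065 is a Miller–Rabin witness and 26657 is composite.
Base 25853: x_0 = 25853^833 mod 26657 = 7614. x_0 is neither 1 nor 26656, so continue squaring. x_1 = 7614^2 mod 26657 = 20678. x_2 = 20678^2 mod 26657 = 1404. x_3 = 1404^2 mod 26657 = 25255. x_4 = 25255^2 mod 26657 = 19643. Reached i = s−1 = 4 without hitting −1: 25853 is a Miller–Rabin witness and 26657 is composite.
The smallest witness among the given bases is 12396.

12396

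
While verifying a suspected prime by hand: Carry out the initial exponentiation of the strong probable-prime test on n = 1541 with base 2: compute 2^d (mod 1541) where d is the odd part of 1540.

n − 1 = 1540 = 2^2 · 385, so s = 2 and d = 385.
2^385 mod 1541 = 231.

231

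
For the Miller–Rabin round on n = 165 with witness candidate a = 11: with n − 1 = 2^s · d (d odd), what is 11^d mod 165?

n − 1 = 164 = 2^2 · 41, so s = 2 and d = 41.
11^41 mod 165 = 11.

11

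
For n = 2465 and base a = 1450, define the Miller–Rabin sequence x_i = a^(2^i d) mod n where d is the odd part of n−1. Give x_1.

n − 1 = 2464 = 2^5 · 77, so s = 5 and d = 77.
x_0 = 1450^77 mod 2465 = 870.
x_1 = 870^2 mod 2465 = 145.

145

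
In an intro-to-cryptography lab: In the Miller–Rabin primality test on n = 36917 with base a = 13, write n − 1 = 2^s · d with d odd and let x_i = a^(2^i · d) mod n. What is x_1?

13563

n − 1 = 36916 = 2^2 · 9229, so s = 2 and d = 9229.
x_0 = 13^9229 mod 36917 = 22207.
x_1 = 22207^2 mod 36917 = 13563.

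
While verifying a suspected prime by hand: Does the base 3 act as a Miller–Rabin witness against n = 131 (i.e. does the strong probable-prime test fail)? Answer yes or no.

no

n − 1 = 130 = 2^1 · 65, so s = 1 and d = 65.
x_0 = 3^65 mod 131 = 1.
x_0 = 1, so 3 is not a witness.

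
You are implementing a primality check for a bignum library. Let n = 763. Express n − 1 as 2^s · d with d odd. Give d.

Halving: 762 → 381; 381 is odd.
So 762 = 2^1 · 381.

381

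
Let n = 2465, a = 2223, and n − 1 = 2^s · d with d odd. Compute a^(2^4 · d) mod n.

1

n − 1 = 2464 = 2^5 · 77, so s = 5 and d = 77.
x_0 = 2223^77 mod 2465 = 2308.
x_1 = 2308^2 mod 2465 = 2464.
x_2 = 2464^2 mod 2465 = 1.
x_3 = 1^2 mod 2465 = 1.
x_4 = 1^2 mod 2465 = 1.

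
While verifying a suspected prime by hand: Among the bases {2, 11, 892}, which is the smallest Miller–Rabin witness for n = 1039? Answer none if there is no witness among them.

none

n − 1 = 1038 = 2^1 · 519, so s = 1 and d = 519.
Base 2: x_0 = 2^519 mod 1039 = 1. x_0 = 1, so 2 is not a witness.
Base 11: x_0 = 11^519 mod 1039 = 1038. x_0 = 1038 ≡ −1, so 11 is not a witness.
Base 892: x_0 = 892^519 mod 1039 = 1. x_0 = 1, so 892 is not a witness.
No listed base is a witness for 1039.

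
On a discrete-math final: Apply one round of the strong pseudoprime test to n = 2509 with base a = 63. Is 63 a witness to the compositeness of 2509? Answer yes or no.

no

n − 1 = 2508 = 2^2 · 627, so s = 2 and d = 627.
Repeated squaring mod 2509: 63^1 ≡ 63, 63^2 ≡ 1460, 63^4 ≡ 1459, 63^8 ≡ 1049, 63^16 ≡ 1459, 63^32 ≡ 1049, 63^64 ≡ 1459, 63^128 ≡ 1049, 63^256 ≡ 1459, 63^512 ≡ 1049.
627 = 512 + 64 + 32 + 16 + 2 + 1, so 63^627 ≡ 1049·1459·1049·1459·1460·63 ≡ 1656 (mod 2509).
x_0 = 63^627 mod 2509 = 1656.
x_0 is neither 1 nor 2508, so continue squaring.
x_1 = 1656^2 mod 2509 = 2508.
x_1 ≡ −1, so 63 is not a witness.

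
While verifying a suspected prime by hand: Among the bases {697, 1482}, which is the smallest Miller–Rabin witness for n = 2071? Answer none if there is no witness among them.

1482

n − 1 = 2070 = 2^1 · 1035, so s = 1 and d = 1035.
Base 697: x_0 = 697^1035 mod 2071 = 2070. x_0 = 2070 ≡ −1, so 697 is not a witness.
Base 1482: x_0 = 1482^1035 mod 2071 = 1349. x_0 ∉ {1, 2070} and s = 1, so 1482 is a Miller–Rabin witness and 2071 is composite.
The smallest witness among the given bases is 1482.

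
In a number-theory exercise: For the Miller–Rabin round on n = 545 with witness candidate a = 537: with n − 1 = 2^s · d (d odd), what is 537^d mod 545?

n − 1 = 544 = 2^5 · 17, so s = 5 and d = 17.
537^17 mod 545 = 477.

477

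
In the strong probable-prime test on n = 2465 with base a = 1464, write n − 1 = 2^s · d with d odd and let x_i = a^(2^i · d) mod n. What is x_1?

n − 1 = 2464 = 2^5 · 77, so s = 5 and d = 77.
x_0 = 1464^77 mod 2465 = 1409.
x_1 = 1409^2 mod 2465 = 956.

956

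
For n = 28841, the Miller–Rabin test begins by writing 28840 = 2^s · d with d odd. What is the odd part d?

3605

Halving: 28840 → 14420 → 7210 → 3605; 3605 is odd.
So 28840 = 2^3 · 3605.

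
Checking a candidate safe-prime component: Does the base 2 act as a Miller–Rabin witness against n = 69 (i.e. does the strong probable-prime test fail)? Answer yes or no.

n − 1 = 68 = 2^2 · 17, so s = 2 and d = 17.
x_0 = 2^17 mod 69 = 41.
x_0 is neither 1 nor 68, so continue squaring.
x_1 = 41^2 mod 69 = 25.
Reached i = s−1 = 1 without hitting −1: 2 is a Miller–Rabin witness and 69 is composite.

yes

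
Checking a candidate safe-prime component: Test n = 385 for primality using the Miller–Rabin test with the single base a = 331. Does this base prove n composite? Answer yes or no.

no

n − 1 = 384 = 2^7 · 3, so s = 7 and d = 3.
x_0 = 331^3 mod 385 = 1.
x_0 = 1, so 331 is not a witness.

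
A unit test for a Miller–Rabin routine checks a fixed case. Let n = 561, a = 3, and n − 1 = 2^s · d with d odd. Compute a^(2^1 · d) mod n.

474

n − 1 = 560 = 2^4 · 35, so s = 4 and d = 35.
Repeated squaring mod 561: 3^1 ≡ 3, 3^2 ≡ 9, 3^4 ≡ 81, 3^8 ≡ 390, 3^16 ≡ 69, 3^32 ≡ 273.
35 = 32 + 2 + 1, so 3^35 ≡ 273·9·3 ≡ 78 (mod 561).
x_0 = 78.
x_1 = 78^2 mod 561 = 474.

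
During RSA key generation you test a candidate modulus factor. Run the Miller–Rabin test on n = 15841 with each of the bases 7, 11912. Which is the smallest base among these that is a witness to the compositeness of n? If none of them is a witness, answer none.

7

n − 1 = 15840 = 2^5 · 495, so s = 5 and d = 495.
Base 7: x_0 = 7^495 mod 15841 = 12432. x_0 is neither 1 nor 15840, so continue squaring. x_1 = 12432^2 mod 15841 = 9828. x_2 = 9828^2 mod 15841 = 7007. x_3 = 7007^2 mod 15841 = 6790. x_4 = 6790^2 mod 15841 = 6790. Reached i = s−1 = 4 without hitting −1: 7 is a Miller–Rabin witness and 15841 is composite.
Base 11912: x_0 = 11912^495 mod 15841 = 6852. x_0 is neither 1 nor 15840, so continue squaring. x_1 = 6852^2 mod 15841 = 13021. x_2 = 13021^2 mod 15841 = 218. x_3 = 218^2 mod 15841 = 1. x_3 = 1 but x_2 ≠ ±1, a nontrivial square root of 1 — 11912 is a witness and 15841 is composite.
The smallest witness among the given bases is 7.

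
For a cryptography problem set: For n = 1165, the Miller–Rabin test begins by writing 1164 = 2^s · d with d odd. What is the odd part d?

291

Halving: 1164 → 582 → 291; 291 is odd.
So 1164 = 2^2 · 291.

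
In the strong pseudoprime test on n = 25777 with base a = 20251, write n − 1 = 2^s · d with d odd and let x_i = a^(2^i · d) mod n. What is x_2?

6006

n − 1 = 25776 = 2^4 · 1611, so s = 4 and d = 1611.
By repeated squaring, 20251^1611 ≡ 7351 (mod 25777).
x_0 = 7351.
x_1 = 7351^2 mod 25777 = 8609.
x_2 = 8609^2 mod 25777 = 6006.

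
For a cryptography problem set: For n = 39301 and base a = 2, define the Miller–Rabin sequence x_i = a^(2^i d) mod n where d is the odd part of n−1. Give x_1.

39300

n − 1 = 39300 = 2^2 · 9825, so s = 2 and d = 9825.
Repeated squaring mod 39301: 2^1 ≡ 2, 2^2 ≡ 4, 2^4 ≡ 16, 2^8 ≡ 256, 2^16 ≡ 26235, 2^32 ≡ 36113, 2^64 ≡ 23686, 2^128 ≡ 4821, 2^256 ≡ 15150, 2^512 ≡ 4660, 2^1024 ≡ 21448, 2^2048 ≡ 37800, 2^4096 ≡ 12844, 2^8192 ≡ 22039.
9825 = 8192 + 1024 + 512 + 64 + 32 + 1, so 2^9825 ≡ 22039·21448·4660·23686·36113·2 ≡ 2484 (mod 39301).
x_0 = 2484.
x_1 = 2484^2 mod 39301 = 39300.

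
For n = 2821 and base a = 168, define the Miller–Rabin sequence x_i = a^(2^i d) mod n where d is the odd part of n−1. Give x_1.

2016

n − 1 = 2820 = 2^2 · 705, so s = 2 and d = 705.
x_0 = 168^705 mod 2821 = 805.
x_1 = 805^2 mod 2821 = 2016.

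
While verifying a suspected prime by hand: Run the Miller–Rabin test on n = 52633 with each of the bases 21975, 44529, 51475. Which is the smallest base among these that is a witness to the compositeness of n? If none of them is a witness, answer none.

n − 1 = 52632 = 2^3 · 6579, so s = 3 and d = 6579.
Base 21975: x_0 = 21975^6579 mod 52633 = 1. x_0 = 1, so 21975 is not a witness.
Base 44529: x_0 = 44529^6579 mod 52633 = 41098. x_0 is neither 1 nor 52632, so continue squaring. x_1 = 41098^2 mod 52633 = 1. x_1 = 1 but x_0 ≠ ±1, a nontrivial square root of 1 — 44529 is a witness and 52633 is composite.
Base 51475: x_0 = 51475^6579 mod 52633 = 51808. x_0 is neither 1 nor 52632, so continue squaring. x_1 = 51808^2 mod 52633 = 49029. x_2 = 49029^2 mod 52633 = 41098. Reached i = s−1 = 2 without hitting −1: 51475 is a Miller–Rabin witness and 52633 is composite.
The smallest witness among the given bases is 44529.

44529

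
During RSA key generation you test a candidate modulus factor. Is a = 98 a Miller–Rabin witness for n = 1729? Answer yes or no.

n − 1 = 1728 = 2^6 · 27, so s = 6 and d = 27.
x_0 = 98^27 mod 1729 = 1253.
x_0 is neither 1 nor 1728, so continue squaring.
x_1 = 1253^2 mod 1729 = 77.
x_2 = 77^2 mod 1729 = 742.
x_3 = 742^2 mod 1729 = 742.
x_4 = 742^2 mod 1729 = 742.
x_5 = 742^2 mod 1729 = 742.
Reached i = s−1 = 5 without hitting −1: 98 is a Miller–Rabin witness and 1729 is composite.

yes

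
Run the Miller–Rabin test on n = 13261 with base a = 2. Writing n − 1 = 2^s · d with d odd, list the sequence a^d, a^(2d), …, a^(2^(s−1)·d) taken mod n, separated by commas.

n − 1 = 13260 = 2^2 · 3315, so s = 2 and d = 3315.
x_0 = 2^3315 mod 13261 = 4110.
x_1 = 4110^2 mod 13261 = 10847.

4110, 10847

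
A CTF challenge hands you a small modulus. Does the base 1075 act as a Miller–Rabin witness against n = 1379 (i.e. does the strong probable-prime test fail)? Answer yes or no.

yes

n − 1 = 1378 = 2^1 · 689, so s = 1 and d = 689.
x_0 = 1075^689 mod 1379 = 100.
x_0 ∉ {1, 1378} and s = 1, so 1075 is a Miller–Rabin witness and 1379 is composite.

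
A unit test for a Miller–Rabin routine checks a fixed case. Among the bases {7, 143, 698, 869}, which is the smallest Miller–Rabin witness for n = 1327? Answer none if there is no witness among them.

none

n − 1 = 1326 = 2^1 · 663, so s = 1 and d = 663.
Base 7: x_0 = 7^663 mod 1327 = 1326. x_0 = 1326 ≡ −1, so 7 is not a witness.
Base 143: x_0 = 143^663 mod 1327 = 1. x_0 = 1, so 143 is not a witness.
Base 698: x_0 = 698^663 mod 1327 = 1. x_0 = 1, so 698 is not a witness.
Base 869: x_0 = 869^663 mod 1327 = 1. x_0 = 1, so 869 is not a witness.
No listed base is a witness for 1327.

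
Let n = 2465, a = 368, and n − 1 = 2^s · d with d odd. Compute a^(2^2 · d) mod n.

871

n − 1 = 2464 = 2^5 · 77, so s = 5 and d = 77.
x_0 = 368^77 mod 2465 = 1248.
x_1 = 1248^2 mod 2465 = 2089.
x_2 = 2089^2 mod 2465 = 871.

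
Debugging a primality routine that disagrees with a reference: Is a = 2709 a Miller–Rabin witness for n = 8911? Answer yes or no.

n − 1 = 8910 = 2^1 · 4455, so s = 1 and d = 4455.
x_0 = 2709^4455 mod 8911 = 1274.
x_0 ∉ {1, 8910} and s = 1, so 2709 is a Miller–Rabin witness and 8911 is composite.

yes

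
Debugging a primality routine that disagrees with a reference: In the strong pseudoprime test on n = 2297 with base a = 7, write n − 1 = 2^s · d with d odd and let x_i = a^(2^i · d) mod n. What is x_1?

2296

n − 1 = 2296 = 2^3 · 287, so s = 3 and d = 287.
By repeated squaring, 7^287 ≡ 365 (mod 2297).
x_0 = 365.
x_1 = 365^2 mod 2297 = 2296.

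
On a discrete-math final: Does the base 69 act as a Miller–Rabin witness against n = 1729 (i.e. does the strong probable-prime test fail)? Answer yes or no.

n − 1 = 1728 = 2^6 · 27, so s = 6 and d = 27.
x_0 = 69^27 mod 1729 = 1728.
x_0 = 1728 ≡ −1, so 69 is not a witness.

no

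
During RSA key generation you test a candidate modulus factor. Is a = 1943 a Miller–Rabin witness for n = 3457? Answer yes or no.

n − 1 = 3456 = 2^7 · 27, so s = 7 and d = 27.
x_0 = 1943^27 mod 3457 = 2586.
x_0 is neither 1 nor 3456, so continue squaring.
x_1 = 2586^2 mod 3457 = 1558.
x_2 = 1558^2 mod 3457 = 550.
x_3 = 550^2 mod 3457 = 1741.
x_4 = 1741^2 mod 3457 = 2749.
x_5 = 2749^2 mod 3457 = 3456.
x_5 ≡ −1, so 1943 is not a witness.

no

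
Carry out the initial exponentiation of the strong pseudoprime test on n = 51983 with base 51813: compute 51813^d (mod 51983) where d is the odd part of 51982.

n − 1 = 51982 = 2^1 · 25991, so s = 1 and d = 25991.
Repeated squaring mod 51983: 51813^1 ≡ 51813, 51813^2 ≡ 28900, 51813^4 ≡ 51122, 51813^8 ≡ 13559, 51813^16 ≡ 34593, 51813^32 ≡ 26989, 51813^64 ≡ 20325, 51813^128 ≡ 48707, 51813^256 ≡ 23678, 51813^512 ≡ 11029, 51813^1024 ≡ 50604, 51813^2048 ≡ 30253, 51813^4096 ≡ 31311, 51813^8192 ≡ 31324, 51813^16384 ≡ 13851.
25991 = 16384 + 8192 + 1024 + 256 + 128 + 4 + 2 + 1, so 51813^25991 ≡ 13851·31324·50604·23678·48707·51122·28900·51813 ≡ 25027 (mod 51983).

25027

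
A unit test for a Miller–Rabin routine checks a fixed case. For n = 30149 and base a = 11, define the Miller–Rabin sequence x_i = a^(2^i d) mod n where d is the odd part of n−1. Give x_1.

14254

n − 1 = 30148 = 2^2 · 7537, so s = 2 and d = 7537.
Repeated squaring mod 30149: 11^1 ≡ 11, 11^2 ≡ 121, 11^4 ≡ 14641, 11^8 ≡ 29640, 11^16 ≡ 17889, 11^32 ≡ 14835, 11^64 ≡ 19674, 11^128 ≡ 13414, 11^256 ≡ 6164, 11^512 ≡ 7156, 11^1024 ≡ 15334, 11^2048 ≡ 29654, 11^4096 ≡ 3833.
7537 = 4096 + 2048 + 1024 + 256 + 64 + 32 + 16 + 1, so 11^7537 ≡ 3833·29654·15334·6164·19674·14835·17889·11 ≡ 2748 (mod 30149).
x_0 = 2748.
x_1 = 2748^2 mod 30149 = 14254.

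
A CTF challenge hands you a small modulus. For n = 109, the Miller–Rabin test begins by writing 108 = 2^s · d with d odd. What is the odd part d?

Halving: 108 → 54 → 27; 27 is odd.
So 108 = 2^2 · 27.

27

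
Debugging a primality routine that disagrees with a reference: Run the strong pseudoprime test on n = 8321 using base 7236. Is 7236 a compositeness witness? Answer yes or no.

n − 1 = 8320 = 2^7 · 65, so s = 7 and d = 65.
By repeated squaring, 7236^65 ≡ 1 (mod 8321).
x_0 = 7236^65 mod 8321 = 1.
x_0 = 1, so 7236 is not a witness.

no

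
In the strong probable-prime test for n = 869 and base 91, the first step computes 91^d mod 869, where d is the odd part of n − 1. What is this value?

185

n − 1 = 868 = 2^2 · 217, so s = 2 and d = 217.
91^217 mod 869 = 185.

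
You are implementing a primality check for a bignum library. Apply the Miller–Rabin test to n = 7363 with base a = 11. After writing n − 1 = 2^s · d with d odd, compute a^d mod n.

n − 1 = 7362 = 2^1 · 3681, so s = 1 and d = 3681.
Repeated squaring mod 7363: 11^1 ≡ 11, 11^2 ≡ 121, 11^4 ≡ 7278, 11^8 ≡ 7225, 11^16 ≡ 4318, 11^32 ≡ 2008, 11^64 ≡ 4503, 11^128 ≡ 6670, 11^256 ≡ 1654, 11^512 ≡ 4043, 11^1024 ≡ 7352, 11^2048 ≡ 121.
3681 = 2048 + 1024 + 512 + 64 + 32 + 1, so 11^3681 ≡ 121·7352·4043·4503·2008·11 ≡ 295 (mod 7363).

295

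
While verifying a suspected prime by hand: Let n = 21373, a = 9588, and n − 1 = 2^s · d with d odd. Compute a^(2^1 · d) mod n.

7660

n − 1 = 21372 = 2^2 · 5343, so s = 2 and d = 5343.
x_0 = 9588^5343 mod 21373 = 9891.
x_1 = 9891^2 mod 21373 = 7660.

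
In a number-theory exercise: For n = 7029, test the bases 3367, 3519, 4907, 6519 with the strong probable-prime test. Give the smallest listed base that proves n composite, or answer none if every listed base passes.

n − 1 = 7028 = 2^2 · 1757, so s = 2 and d = 1757.
Base 3367: x_0 = 3367^1757 mod 7029 = 1. x_0 = 1, so 3367 is not a witness.
Base 3519: x_0 = 3519^1757 mod 7029 = 2826. x_0 is neither 1 nor 7028, so continue squaring. x_1 = 2826^2 mod 7029 = 1332. Reached i = s−1 = 1 without hitting −1: 3519 is a Miller–Rabin witness and 7029 is composite.
Base 4907: x_0 = 4907^1757 mod 7029 = 6557. x_0 is neither 1 nor 7028, so continue squaring. x_1 = 6557^2 mod 7029 = 4885. Reached i = s−1 = 1 without hitting −1: 4907 is a Miller–Rabin witness and 7029 is composite.
Base 6519: x_0 = 6519^1757 mod 7029 = 6111. x_0 is neither 1 nor 7028, so continue squaring. x_1 = 6111^2 mod 7029 = 6273. Reached i = s−1 = 1 without hitting −1: 6519 is a Miller–Rabin witness and 7029 is composite.
The smallest witness among the given bases is 3519.

3519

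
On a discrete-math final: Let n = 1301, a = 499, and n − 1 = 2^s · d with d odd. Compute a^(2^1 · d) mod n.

n − 1 = 1300 = 2^2 · 325, so s = 2 and d = 325.
x_0 = 499^325 mod 1301 = 1250.
x_1 = 1250^2 mod 1301 = 1300.

1300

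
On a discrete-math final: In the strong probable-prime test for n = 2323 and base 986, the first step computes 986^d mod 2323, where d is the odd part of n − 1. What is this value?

n − 1 = 2322 = 2^1 · 1161, so s = 1 and d = 1161.
By repeated squaring, 986^1161 ≡ 1962 (mod 2323).

1962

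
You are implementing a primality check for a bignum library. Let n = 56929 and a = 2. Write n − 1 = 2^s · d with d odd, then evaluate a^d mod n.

16724

n − 1 = 56928 = 2^5 · 1779, so s = 5 and d = 1779.
2^1779 mod 56929 = 16724.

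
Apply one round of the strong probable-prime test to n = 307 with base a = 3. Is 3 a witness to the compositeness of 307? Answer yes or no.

n − 1 = 306 = 2^1 · 153, so s = 1 and d = 153.
By repeated squaring, 3^153 ≡ 306 (mod 307).
x_0 = 3^153 mod 307 = 306.
x_0 = 306 ≡ −1, so 3 is not a witness.

no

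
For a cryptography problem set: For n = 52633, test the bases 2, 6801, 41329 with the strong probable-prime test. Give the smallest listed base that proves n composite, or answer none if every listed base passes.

n − 1 = 52632 = 2^3 · 6579, so s = 3 and d = 6579.
Base 2: x_0 = 2^6579 mod 52633 = 1. x_0 = 1, so 2 is not a witness.
Base 6801: x_0 = 6801^6579 mod 52633 = 18642. x_0 is neither 1 nor 52632, so continue squaring. x_1 = 18642^2 mod 52633 = 41098. x_2 = 41098^2 mod 52633 = 1. x_2 = 1 but x_1 ≠ ±1, a nontrivial square root of 1 — 6801 is a witness and 52633 is composite.
Base 41329: x_0 = 41329^6579 mod 52633 = 41819. x_0 is neither 1 nor 52632, so continue squaring. x_1 = 41819^2 mod 52633 = 44703. x_2 = 44703^2 mod 52633 = 41098. Reached i = s−1 = 2 without hitting −1: 41329 is a Miller–Rabin witness and 52633 is composite.
The smallest witness among the given bases is 6801.

6801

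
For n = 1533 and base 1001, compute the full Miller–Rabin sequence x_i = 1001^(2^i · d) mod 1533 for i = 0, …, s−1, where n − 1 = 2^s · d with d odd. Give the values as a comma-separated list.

1526, 49

n − 1 = 1532 = 2^2 · 383, so s = 2 and d = 383.
x_0 = 1001^383 mod 1533 = 1526.
x_1 = 1526^2 mod 1533 = 49.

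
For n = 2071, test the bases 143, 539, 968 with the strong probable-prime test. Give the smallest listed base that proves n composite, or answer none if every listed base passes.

539

n − 1 = 2070 = 2^1 · 1035, so s = 1 and d = 1035.
Base 143: x_0 = 143^1035 mod 2071 = 2070. x_0 = 2070 ≡ −1, so 143 is not a witness.
Base 539: x_0 = 539^1035 mod 2071 = 210. x_0 ∉ {1, 2070} and s = 1, so 539 is a Miller–Rabin witness and 2071 is composite.
Base 968: x_0 = 968^1035 mod 2071 = 1861. x_0 ∉ {1, 2070} and s = 1, so 968 is a Miller–Rabin witness and 2071 is composite.
The smallest witness among the given bases is 539.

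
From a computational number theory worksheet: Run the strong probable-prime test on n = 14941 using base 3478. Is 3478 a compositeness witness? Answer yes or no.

yes

n − 1 = 14940 = 2^2 · 3735, so s = 2 and d = 3735.
x_0 = 3478^3735 mod 14941 = 4063.
x_0 is neither 1 nor 14940, so continue squaring.
x_1 = 4063^2 mod 14941 = 13105.
Reached i = s−1 = 1 without hitting −1: 3478 is a Miller–Rabin witness and 14941 is composite.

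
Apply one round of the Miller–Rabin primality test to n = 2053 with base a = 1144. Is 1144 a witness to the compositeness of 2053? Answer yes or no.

n − 1 = 2052 = 2^2 · 513, so s = 2 and d = 513.
x_0 = 1144^513 mod 2053 = 1.
x_0 = 1, so 1144 is not a witness.

no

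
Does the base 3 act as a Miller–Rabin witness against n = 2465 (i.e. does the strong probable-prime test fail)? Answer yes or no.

yes

n − 1 = 2464 = 2^5 · 77, so s = 5 and d = 77.
Repeated squaring mod 2465: 3^1 ≡ 3, 3^2 ≡ 9, 3^4 ≡ 81, 3^8 ≡ 1631, 3^16 ≡ 426, 3^32 ≡ 1531, 3^64 ≡ 2211.
77 = 64 + 8 + 4 + 1, so 3^77 ≡ 2211·1631·81·3 ≡ 2018 (mod 2465).
x_0 = 3^77 mod 2465 = 2018.
x_0 is neither 1 nor 2464, so continue squaring.
x_1 = 2018^2 mod 2465 = 144.
x_2 = 144^2 mod 2465 = 1016.
x_3 = 1016^2 mod 2465 = 1886.
x_4 = 1886^2 mod 2465 = 1.
x_4 = 1 but x_3 ≠ ±1, a nontrivial square root of 1 — 3 is a witness and 2465 is composite.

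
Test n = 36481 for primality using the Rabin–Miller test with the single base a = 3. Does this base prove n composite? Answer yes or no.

yes

n − 1 = 36480 = 2^7 · 285, so s = 7 and d = 285.
By repeated squaring, 3^285 ≡ 4967 (mod 36481).
x_0 = 3^285 mod 36481 = 4967.
x_0 is neither 1 nor 36480, so continue squaring.
x_1 = 4967^2 mod 36481 = 9933.
x_2 = 9933^2 mod 36481 = 19865.
x_3 = 19865^2 mod 36481 = 3248.
x_4 = 3248^2 mod 36481 = 6495.
x_5 = 6495^2 mod 36481 = 12989.
x_6 = 12989^2 mod 36481 = 25977.
Reached i = s−1 = 6 without hitting −1: 3 is a Miller–Rabin witness and 36481 is composite.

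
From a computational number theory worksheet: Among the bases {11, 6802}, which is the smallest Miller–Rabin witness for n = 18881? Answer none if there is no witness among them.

11

n − 1 = 18880 = 2^6 · 295, so s = 6 and d = 295.
Base 11: x_0 = 11^295 mod 18881 = 11685. x_0 is neither 1 nor 18880, so continue squaring. x_1 = 11685^2 mod 18881 = 10714. x_2 = 10714^2 mod 18881 = 12197. x_3 = 12197^2 mod 18881 = 3410. x_4 = 3410^2 mod 18881 = 16285. x_5 = 16285^2 mod 18881 = 17580. Reached i = s−1 = 5 without hitting −1: 11 is a Miller–Rabin witness and 18881 is composite.
Base 6802: x_0 = 6802^295 mod 18881 = 17426. x_0 is neither 1 nor 18880, so continue squaring. x_1 = 17426^2 mod 18881 = 2353. x_2 = 2353^2 mod 18881 = 4476. x_3 = 4476^2 mod 18881 = 1835. x_4 = 1835^2 mod 18881 = 6407. x_5 = 6407^2 mod 18881 = 2355. Reached i = s−1 = 5 without hitting −1: 6802 is a Miller–Rabin witness and 18881 is composite.
The smallest witness among the given bases is 11.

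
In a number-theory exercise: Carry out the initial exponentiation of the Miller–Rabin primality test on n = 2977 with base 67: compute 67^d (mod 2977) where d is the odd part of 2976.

n − 1 = 2976 = 2^5 · 93, so s = 5 and d = 93.
Repeated squaring mod 2977: 67^1 ≡ 67, 67^2 ≡ 1512, 67^4 ≡ 2785, 67^8 ≡ 1140, 67^16 ≡ 1628, 67^32 ≡ 854, 67^64 ≡ 2928.
93 = 64 + 16 + 8 + 4 + 1, so 67^93 ≡ 2928·1628·1140·2785·67 ≡ 1175 (mod 2977).

1175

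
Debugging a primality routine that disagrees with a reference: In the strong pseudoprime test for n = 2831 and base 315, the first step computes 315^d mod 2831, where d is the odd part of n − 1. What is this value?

1128

n − 1 = 2830 = 2^1 · 1415, so s = 1 and d = 1415.
315^1415 mod 2831 = 1128.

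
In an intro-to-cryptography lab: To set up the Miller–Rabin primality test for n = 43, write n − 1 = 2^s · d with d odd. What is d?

21

Halving: 42 → 21; 21 is odd.
So 42 = 2^1 · 21.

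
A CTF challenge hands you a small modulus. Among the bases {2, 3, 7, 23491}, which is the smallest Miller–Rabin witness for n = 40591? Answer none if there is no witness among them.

none

n − 1 = 40590 = 2^1 · 20295, so s = 1 and d = 20295.
Base 2: x_0 = 2^20295 mod 40591 = 1. x_0 = 1, so 2 is not a witness.
Base 3: x_0 = 3^20295 mod 40591 = 40590. x_0 = 40590 ≡ −1, so 3 is not a witness.
Base 7: x_0 = 7^20295 mod 40591 = 1. x_0 = 1, so 7 is not a witness.
Base 23491: x_0 = 23491^20295 mod 40591 = 1. x_0 = 1, so 23491 is not a witness.
No listed base is a witness for 40591.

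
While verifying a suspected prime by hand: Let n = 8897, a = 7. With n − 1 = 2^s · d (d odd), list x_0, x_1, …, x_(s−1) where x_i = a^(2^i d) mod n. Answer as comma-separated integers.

2618, 3234, 4781, 1568, 3052, 8442

n − 1 = 8896 = 2^6 · 139, so s = 6 and d = 139.
x_0 = 7^139 mod 8897 = 2618.
x_1 = 2618^2 mod 8897 = 3234.
x_2 = 3234^2 mod 8897 = 4781.
x_3 = 4781^2 mod 8897 = 1568.
x_4 = 1568^2 mod 8897 = 3052.
x_5 = 3052^2 mod 8897 = 8442.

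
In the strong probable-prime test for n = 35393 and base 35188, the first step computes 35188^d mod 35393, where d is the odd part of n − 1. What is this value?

20436

n − 1 = 35392 = 2^6 · 553, so s = 6 and d = 553.
35188^553 mod 35393 = 20436.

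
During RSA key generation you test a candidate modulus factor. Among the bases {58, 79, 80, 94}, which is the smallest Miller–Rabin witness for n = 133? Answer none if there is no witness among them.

79

n − 1 = 132 = 2^2 · 33, so s = 2 and d = 33.
Base 58: x_0 = 58^33 mod 133 = 1. x_0 = 1, so 58 is not a witness.
Base 79: x_0 = 79^33 mod 133 = 50. x_0 is neither 1 nor 132, so continue squaring. x_1 = 50^2 mod 133 = 106. Reached i = s−1 = 1 without hitting −1: 79 is a Miller–Rabin witness and 133 is composite.
Base 80: x_0 = 80^33 mod 133 = 125. x_0 is neither 1 nor 132, so continue squaring. x_1 = 125^2 mod 133 = 64. Reached i = s−1 = 1 without hitting −1: 80 is a Miller–Rabin witness and 133 is composite.
Base 94: x_0 = 94^33 mod 133 = 132. x_0 = 132 ≡ −1, so 94 is not a witness.
The smallest witness among the given bases is 79.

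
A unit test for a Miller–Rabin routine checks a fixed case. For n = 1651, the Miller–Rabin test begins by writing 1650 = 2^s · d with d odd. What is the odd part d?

825

Halving: 1650 → 825; 825 is odd.
So 1650 = 2^1 · 825.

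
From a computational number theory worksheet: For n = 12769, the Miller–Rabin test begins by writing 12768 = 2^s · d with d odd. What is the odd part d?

Halving: 12768 → 6384 → 3192 → 1596 → 798 → 399; 399 is odd.
So 12768 = 2^5 · 399.

399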